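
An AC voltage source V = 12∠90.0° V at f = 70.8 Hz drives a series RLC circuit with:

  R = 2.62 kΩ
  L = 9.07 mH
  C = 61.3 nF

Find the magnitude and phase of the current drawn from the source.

Step 1 — Angular frequency: ω = 2π·f = 2π·70.8 = 444.8 rad/s.
Step 2 — Component impedances:
  R: Z = R = 2620 Ω
  L: Z = jωL = j·444.8·0.00907 = 0 + j4.035 Ω
  C: Z = 1/(jωC) = -j/(ω·C) = 0 - j3.667e+04 Ω
Step 3 — Series combination: Z_total = R + L + C = 2620 - j3.667e+04 Ω = 3.676e+04∠-85.9° Ω.
Step 4 — Source phasor: V = 12∠90.0° V = 0 + j12 V.
Step 5 — Ohm's law: I = V / Z_total = (0 + j12) / (2620 - j3.667e+04) = -0.0003256 + j2.327e-05 A.
Step 6 — Convert to polar: |I| = 0.0003264 A, ∠I = 175.9°.

I = 0.0003264∠175.9° A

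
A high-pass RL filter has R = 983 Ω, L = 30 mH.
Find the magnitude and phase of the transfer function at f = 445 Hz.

Step 1 — Angular frequency: ω = 2π·445 = 2796 rad/s.
Step 2 — Transfer function: H(jω) = jωL/(R + jωL).
Step 3 — Numerator jωL = j·83.88; denominator R + jωL = 983 + j83.88.
Step 4 — H = 0.007229 + j0.08471.
Step 5 — Magnitude: |H| = 0.08502 (-21.4 dB); phase: φ = 85.1°.

|H| = 0.08502 (-21.4 dB), φ = 85.1°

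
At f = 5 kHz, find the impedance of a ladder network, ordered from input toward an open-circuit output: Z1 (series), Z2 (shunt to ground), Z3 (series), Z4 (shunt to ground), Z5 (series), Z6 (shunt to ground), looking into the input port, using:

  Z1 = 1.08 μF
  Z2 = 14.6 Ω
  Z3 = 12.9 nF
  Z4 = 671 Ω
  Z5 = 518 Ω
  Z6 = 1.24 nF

Step 1 — Angular frequency: ω = 2π·f = 2π·5000 = 3.142e+04 rad/s.
Step 2 — Component impedances:
  Z1: Z = 1/(jωC) = -j/(ω·C) = 0 - j29.47 Ω
  Z2: Z = R = 14.6 Ω
  Z3: Z = 1/(jωC) = -j/(ω·C) = 0 - j2468 Ω
  Z4: Z = R = 671 Ω
  Z5: Z = R = 518 Ω
  Z6: Z = 1/(jωC) = -j/(ω·C) = 0 - j2.567e+04 Ω
Step 3 — Ladder network (open output): work backward from the far end, alternating series and parallel combinations. Z_in = 14.58 - j29.55 Ω = 32.95∠-63.7° Ω.

Z = 14.58 - j29.55 Ω = 32.95∠-63.7° Ω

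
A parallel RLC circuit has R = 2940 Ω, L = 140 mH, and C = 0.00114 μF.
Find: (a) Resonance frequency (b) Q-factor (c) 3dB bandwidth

Step 1 — Resonance: ω₀ = 1/√(LC) = 1/√(0.14·1.14e-09) = 7.916e+04 rad/s.
Step 2 — f₀ = ω₀/(2π) = 1.26e+04 Hz.
Step 3 — Parallel Q: Q = R/(ω₀L) = 2940/(7.916e+04·0.14) = 0.2653.
Step 4 — Bandwidth: Δω = ω₀/Q = 2.984e+05 rad/s; BW = Δω/(2π) = 4.749e+04 Hz.

(a) f₀ = 1.26e+04 Hz  (b) Q = 0.2653  (c) BW = 4.749e+04 Hz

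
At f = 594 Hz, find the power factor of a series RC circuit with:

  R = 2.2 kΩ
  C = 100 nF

Step 1 — Angular frequency: ω = 2π·f = 2π·594 = 3732 rad/s.
Step 2 — Component impedances:
  R: Z = R = 2200 Ω
  C: Z = 1/(jωC) = -j/(ω·C) = 0 - j2679 Ω
Step 3 — Series combination: Z_total = R + C = 2200 - j2679 Ω = 3467∠-50.6° Ω.
Step 4 — Power factor: PF = cos(φ) = Re(Z)/|Z| = 2200/3467 = 0.6346.
Step 5 — Type: Im(Z) = -2679 ⇒ leading (phase φ = -50.6°).

PF = 0.6346 (leading, φ = -50.6°)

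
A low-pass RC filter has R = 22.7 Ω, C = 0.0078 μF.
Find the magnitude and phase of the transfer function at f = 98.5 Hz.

Step 1 — Angular frequency: ω = 2π·98.5 = 618.9 rad/s.
Step 2 — Transfer function: H(jω) = 1/(1 + jωRC).
Step 3 — Denominator: 1 + jωRC = 1 + j·618.9·22.7·7.8e-09 = 1 + j0.0001096.
Step 4 — H = 1 - j0.0001096.
Step 5 — Magnitude: |H| = 1 (-0.0 dB); phase: φ = -0.0°.

|H| = 1 (-0.0 dB), φ = -0.0°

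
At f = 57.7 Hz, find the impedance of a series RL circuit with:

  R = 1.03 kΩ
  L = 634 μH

Step 1 — Angular frequency: ω = 2π·f = 2π·57.7 = 362.5 rad/s.
Step 2 — Component impedances:
  R: Z = R = 1030 Ω
  L: Z = jωL = j·362.5·0.000634 = 0 + j0.2299 Ω
Step 3 — Series combination: Z_total = R + L = 1030 + j0.2299 Ω = 1030∠0.0° Ω.

Z = 1030 + j0.2299 Ω = 1030∠0.0° Ω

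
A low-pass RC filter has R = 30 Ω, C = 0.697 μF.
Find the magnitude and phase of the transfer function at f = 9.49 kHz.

Step 1 — Angular frequency: ω = 2π·9490 = 5.963e+04 rad/s.
Step 2 — Transfer function: H(jω) = 1/(1 + jωRC).
Step 3 — Denominator: 1 + jωRC = 1 + j·5.963e+04·30·6.97e-07 = 1 + j1.247.
Step 4 — H = 0.3915 - j0.4881.
Step 5 — Magnitude: |H| = 0.6257 (-4.1 dB); phase: φ = -51.3°.

|H| = 0.6257 (-4.1 dB), φ = -51.3°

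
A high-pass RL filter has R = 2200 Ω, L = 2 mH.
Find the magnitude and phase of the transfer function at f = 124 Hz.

Step 1 — Angular frequency: ω = 2π·124 = 779.1 rad/s.
Step 2 — Transfer function: H(jω) = jωL/(R + jωL).
Step 3 — Numerator jωL = j·1.558; denominator R + jωL = 2200 + j1.558.
Step 4 — H = 5.017e-07 + j0.0007083.
Step 5 — Magnitude: |H| = 0.0007083 (-63.0 dB); phase: φ = 90.0°.

|H| = 0.0007083 (-63.0 dB), φ = 90.0°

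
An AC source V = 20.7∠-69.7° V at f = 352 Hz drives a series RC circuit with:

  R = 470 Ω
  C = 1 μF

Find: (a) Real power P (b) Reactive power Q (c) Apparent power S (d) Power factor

Step 1 — Angular frequency: ω = 2π·f = 2π·352 = 2212 rad/s.
Step 2 — Component impedances:
  R: Z = R = 470 Ω
  C: Z = 1/(jωC) = -j/(ω·C) = 0 - j452.1 Ω
Step 3 — Series combination: Z_total = R + C = 470 - j452.1 Ω = 652.2∠-43.9° Ω.
Step 4 — Source phasor: V = 20.7∠-69.7° V = 7.182 - j19.41 V.
Step 5 — Current: I = V / Z = 0.02857 - j0.01382 A = 0.03174∠-25.8° A.
Step 6 — Complex power: S = V·I* = 0.4735 - j0.4555 VA.
Step 7 — Real power: P = Re(S) = 0.4735 W.
Step 8 — Reactive power: Q = Im(S) = -0.4555 VAR.
Step 9 — Apparent power: |S| = 0.657 VA.
Step 10 — Power factor: PF = P/|S| = 0.7207 (leading).

(a) P = 0.4735 W  (b) Q = -0.4555 VAR  (c) S = 0.657 VA  (d) PF = 0.7207 (leading)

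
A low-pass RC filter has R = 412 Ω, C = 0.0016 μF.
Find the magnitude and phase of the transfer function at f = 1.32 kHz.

Step 1 — Angular frequency: ω = 2π·1320 = 8294 rad/s.
Step 2 — Transfer function: H(jω) = 1/(1 + jωRC).
Step 3 — Denominator: 1 + jωRC = 1 + j·8294·412·1.6e-09 = 1 + j0.005467.
Step 4 — H = 1 - j0.005467.
Step 5 — Magnitude: |H| = 1 (-0.0 dB); phase: φ = -0.3°.

|H| = 1 (-0.0 dB), φ = -0.3°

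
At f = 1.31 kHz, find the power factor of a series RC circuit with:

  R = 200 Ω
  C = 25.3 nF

Step 1 — Angular frequency: ω = 2π·f = 2π·1310 = 8231 rad/s.
Step 2 — Component impedances:
  R: Z = R = 200 Ω
  C: Z = 1/(jωC) = -j/(ω·C) = 0 - j4802 Ω
Step 3 — Series combination: Z_total = R + C = 200 - j4802 Ω = 4806∠-87.6° Ω.
Step 4 — Power factor: PF = cos(φ) = Re(Z)/|Z| = 200/4806 = 0.04161.
Step 5 — Type: Im(Z) = -4802 ⇒ leading (phase φ = -87.6°).

PF = 0.04161 (leading, φ = -87.6°)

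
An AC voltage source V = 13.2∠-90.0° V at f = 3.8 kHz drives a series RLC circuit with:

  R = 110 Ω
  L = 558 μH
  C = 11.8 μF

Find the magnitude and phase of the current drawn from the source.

Step 1 — Angular frequency: ω = 2π·f = 2π·3800 = 2.388e+04 rad/s.
Step 2 — Component impedances:
  R: Z = R = 110 Ω
  L: Z = jωL = j·2.388e+04·0.000558 = 0 + j13.32 Ω
  C: Z = 1/(jωC) = -j/(ω·C) = 0 - j3.549 Ω
Step 3 — Series combination: Z_total = R + L + C = 110 + j9.773 Ω = 110.4∠5.1° Ω.
Step 4 — Source phasor: V = 13.2∠-90.0° V = 0 - j13.2 V.
Step 5 — Ohm's law: I = V / Z_total = (0 - j13.2) / (110 + j9.773) = -0.01058 - j0.1191 A.
Step 6 — Convert to polar: |I| = 0.1195 A, ∠I = -95.1°.

I = 0.1195∠-95.1° A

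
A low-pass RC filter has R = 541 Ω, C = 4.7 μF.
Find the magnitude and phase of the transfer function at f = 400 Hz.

Step 1 — Angular frequency: ω = 2π·400 = 2513 rad/s.
Step 2 — Transfer function: H(jω) = 1/(1 + jωRC).
Step 3 — Denominator: 1 + jωRC = 1 + j·2513·541·4.7e-06 = 1 + j6.391.
Step 4 — H = 0.0239 - j0.1527.
Step 5 — Magnitude: |H| = 0.1546 (-16.2 dB); phase: φ = -81.1°.

|H| = 0.1546 (-16.2 dB), φ = -81.1°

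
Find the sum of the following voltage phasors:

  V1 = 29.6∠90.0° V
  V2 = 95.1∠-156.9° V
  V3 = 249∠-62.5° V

Step 1 — Convert each phasor to rectangular form:
  V1 = 29.6·(cos(90.0°) + j·sin(90.0°)) = 0 + j29.6 V
  V2 = 95.1·(cos(-156.9°) + j·sin(-156.9°)) = -87.48 - j37.31 V
  V3 = 249·(cos(-62.5°) + j·sin(-62.5°)) = 115 - j220.9 V
Step 2 — Sum components: V_total = 27.5 - j228.6 V.
Step 3 — Convert to polar: |V_total| = 230.2 V, ∠V_total = -83.1°.

V_total = 230.2∠-83.1° V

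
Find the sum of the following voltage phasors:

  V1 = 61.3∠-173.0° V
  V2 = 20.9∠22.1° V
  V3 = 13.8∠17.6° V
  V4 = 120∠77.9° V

Step 1 — Convert each phasor to rectangular form:
  V1 = 61.3·(cos(-173.0°) + j·sin(-173.0°)) = -60.84 - j7.471 V
  V2 = 20.9·(cos(22.1°) + j·sin(22.1°)) = 19.36 + j7.863 V
  V3 = 13.8·(cos(17.6°) + j·sin(17.6°)) = 13.15 + j4.173 V
  V4 = 120·(cos(77.9°) + j·sin(77.9°)) = 25.15 + j117.3 V
Step 2 — Sum components: V_total = -3.17 + j121.9 V.
Step 3 — Convert to polar: |V_total| = 121.9 V, ∠V_total = 91.5°.

V_total = 121.9∠91.5° V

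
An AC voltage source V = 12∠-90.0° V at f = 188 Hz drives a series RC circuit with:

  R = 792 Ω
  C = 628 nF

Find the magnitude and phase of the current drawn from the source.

Step 1 — Angular frequency: ω = 2π·f = 2π·188 = 1181 rad/s.
Step 2 — Component impedances:
  R: Z = R = 792 Ω
  C: Z = 1/(jωC) = -j/(ω·C) = 0 - j1348 Ω
Step 3 — Series combination: Z_total = R + C = 792 - j1348 Ω = 1563∠-59.6° Ω.
Step 4 — Source phasor: V = 12∠-90.0° V = 0 - j12 V.
Step 5 — Ohm's law: I = V / Z_total = (0 - j12) / (792 - j1348) = 0.006618 - j0.003888 A.
Step 6 — Convert to polar: |I| = 0.007675 A, ∠I = -30.4°.

I = 0.007675∠-30.4° A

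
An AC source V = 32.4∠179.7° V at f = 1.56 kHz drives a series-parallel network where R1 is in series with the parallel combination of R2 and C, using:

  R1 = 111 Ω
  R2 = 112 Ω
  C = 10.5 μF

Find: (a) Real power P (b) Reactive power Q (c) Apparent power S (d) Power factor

Step 1 — Angular frequency: ω = 2π·f = 2π·1560 = 9802 rad/s.
Step 2 — Component impedances:
  R1: Z = R = 111 Ω
  R2: Z = R = 112 Ω
  C: Z = 1/(jωC) = -j/(ω·C) = 0 - j9.716 Ω
Step 3 — Parallel branch: R2 || C = 1/(1/R2 + 1/C) = 0.8366 - j9.644 Ω.
Step 4 — Series with R1: Z_total = R1 + (R2 || C) = 111.8 - j9.644 Ω = 112.3∠-4.9° Ω.
Step 5 — Source phasor: V = 32.4∠179.7° V = -32.4 + j0.1696 V.
Step 6 — Current: I = V / Z = -0.2877 - j0.02329 A = 0.2886∠-175.4° A.
Step 7 — Complex power: S = V·I* = 9.317 - j0.8034 VA.
Step 8 — Real power: P = Re(S) = 9.317 W.
Step 9 — Reactive power: Q = Im(S) = -0.8034 VAR.
Step 10 — Apparent power: |S| = 9.352 VA.
Step 11 — Power factor: PF = P/|S| = 0.9963 (leading).

(a) P = 9.317 W  (b) Q = -0.8034 VAR  (c) S = 9.352 VA  (d) PF = 0.9963 (leading)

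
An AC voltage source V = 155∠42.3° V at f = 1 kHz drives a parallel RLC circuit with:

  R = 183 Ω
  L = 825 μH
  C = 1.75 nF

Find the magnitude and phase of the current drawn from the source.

Step 1 — Angular frequency: ω = 2π·f = 2π·1000 = 6283 rad/s.
Step 2 — Component impedances:
  R: Z = R = 183 Ω
  L: Z = jωL = j·6283·0.000825 = 0 + j5.184 Ω
  C: Z = 1/(jωC) = -j/(ω·C) = 0 - j9.095e+04 Ω
Step 3 — Parallel combination: 1/Z_total = 1/R + 1/L + 1/C; Z_total = 0.1467 + j5.18 Ω = 5.182∠88.4° Ω.
Step 4 — Source phasor: V = 155∠42.3° V = 114.6 + j104.3 V.
Step 5 — Ohm's law: I = V / Z_total = (114.6 + j104.3) / (0.1467 + j5.18) = 20.75 - j21.55 A.
Step 6 — Convert to polar: |I| = 29.91 A, ∠I = -46.1°.

I = 29.91∠-46.1° A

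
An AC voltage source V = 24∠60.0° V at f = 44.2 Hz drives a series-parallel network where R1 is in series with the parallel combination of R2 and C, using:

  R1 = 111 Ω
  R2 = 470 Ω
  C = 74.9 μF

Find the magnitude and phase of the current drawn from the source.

Step 1 — Angular frequency: ω = 2π·f = 2π·44.2 = 277.7 rad/s.
Step 2 — Component impedances:
  R1: Z = R = 111 Ω
  R2: Z = R = 470 Ω
  C: Z = 1/(jωC) = -j/(ω·C) = 0 - j48.07 Ω
Step 3 — Parallel branch: R2 || C = 1/(1/R2 + 1/C) = 4.866 - j47.58 Ω.
Step 4 — Series with R1: Z_total = R1 + (R2 || C) = 115.9 - j47.58 Ω = 125.3∠-22.3° Ω.
Step 5 — Source phasor: V = 24∠60.0° V = 12 + j20.78 V.
Step 6 — Ohm's law: I = V / Z_total = (12 + j20.78) / (115.9 - j47.58) = 0.02559 + j0.1899 A.
Step 7 — Convert to polar: |I| = 0.1916 A, ∠I = 82.3°.

I = 0.1916∠82.3° A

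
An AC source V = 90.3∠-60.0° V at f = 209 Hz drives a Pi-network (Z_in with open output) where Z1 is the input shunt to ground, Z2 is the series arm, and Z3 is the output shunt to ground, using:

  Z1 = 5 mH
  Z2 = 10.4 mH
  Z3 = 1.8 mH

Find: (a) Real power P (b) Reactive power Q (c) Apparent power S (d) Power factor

Step 1 — Angular frequency: ω = 2π·f = 2π·209 = 1313 rad/s.
Step 2 — Component impedances:
  Z1: Z = jωL = j·1313·0.005 = 0 + j6.566 Ω
  Z2: Z = jωL = j·1313·0.0104 = 0 + j13.66 Ω
  Z3: Z = jωL = j·1313·0.0018 = 0 + j2.364 Ω
Step 3 — With open output, the series arm Z2 and the output shunt Z3 appear in series to ground: Z2 + Z3 = 0 + j16.02 Ω.
Step 4 — Parallel with input shunt Z1: Z_in = Z1 || (Z2 + Z3) = 0 + j4.657 Ω = 4.657∠90.0° Ω.
Step 5 — Source phasor: V = 90.3∠-60.0° V = 45.15 - j78.2 V.
Step 6 — Current: I = V / Z = -16.79 - j9.695 A = 19.39∠-150.0° A.
Step 7 — Complex power: S = V·I* = 0 + j1751 VA.
Step 8 — Real power: P = Re(S) = 0 W.
Step 9 — Reactive power: Q = Im(S) = 1751 VAR.
Step 10 — Apparent power: |S| = 1751 VA.
Step 11 — Power factor: PF = P/|S| = 0 (lagging).

(a) P = 0 W  (b) Q = 1751 VAR  (c) S = 1751 VA  (d) PF = 0 (lagging)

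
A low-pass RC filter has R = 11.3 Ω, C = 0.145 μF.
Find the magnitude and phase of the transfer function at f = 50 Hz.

Step 1 — Angular frequency: ω = 2π·50 = 314.2 rad/s.
Step 2 — Transfer function: H(jω) = 1/(1 + jωRC).
Step 3 — Denominator: 1 + jωRC = 1 + j·314.2·11.3·1.45e-07 = 1 + j0.0005147.
Step 4 — H = 1 - j0.0005147.
Step 5 — Magnitude: |H| = 1 (-0.0 dB); phase: φ = -0.0°.

|H| = 1 (-0.0 dB), φ = -0.0°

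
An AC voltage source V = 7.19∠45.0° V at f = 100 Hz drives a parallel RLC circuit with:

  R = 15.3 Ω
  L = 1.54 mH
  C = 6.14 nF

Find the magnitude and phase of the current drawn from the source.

Step 1 — Angular frequency: ω = 2π·f = 2π·100 = 628.3 rad/s.
Step 2 — Component impedances:
  R: Z = R = 15.3 Ω
  L: Z = jωL = j·628.3·0.00154 = 0 + j0.9676 Ω
  C: Z = 1/(jωC) = -j/(ω·C) = 0 - j2.592e+05 Ω
Step 3 — Parallel combination: 1/Z_total = 1/R + 1/L + 1/C; Z_total = 0.06095 + j0.9638 Ω = 0.9657∠86.4° Ω.
Step 4 — Source phasor: V = 7.19∠45.0° V = 5.084 + j5.084 V.
Step 5 — Ohm's law: I = V / Z_total = (5.084 + j5.084) / (0.06095 + j0.9638) = 5.587 - j4.922 A.
Step 6 — Convert to polar: |I| = 7.445 A, ∠I = -41.4°.

I = 7.445∠-41.4° A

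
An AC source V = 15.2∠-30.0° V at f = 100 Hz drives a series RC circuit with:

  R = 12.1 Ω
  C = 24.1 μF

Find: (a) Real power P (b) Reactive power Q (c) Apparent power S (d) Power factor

Step 1 — Angular frequency: ω = 2π·f = 2π·100 = 628.3 rad/s.
Step 2 — Component impedances:
  R: Z = R = 12.1 Ω
  C: Z = 1/(jωC) = -j/(ω·C) = 0 - j66.04 Ω
Step 3 — Series combination: Z_total = R + C = 12.1 - j66.04 Ω = 67.14∠-79.6° Ω.
Step 4 — Source phasor: V = 15.2∠-30.0° V = 13.16 - j7.6 V.
Step 5 — Current: I = V / Z = 0.1467 + j0.1725 A = 0.2264∠49.6° A.
Step 6 — Complex power: S = V·I* = 0.6202 - j3.385 VA.
Step 7 — Real power: P = Re(S) = 0.6202 W.
Step 8 — Reactive power: Q = Im(S) = -3.385 VAR.
Step 9 — Apparent power: |S| = 3.441 VA.
Step 10 — Power factor: PF = P/|S| = 0.1802 (leading).

(a) P = 0.6202 W  (b) Q = -3.385 VAR  (c) S = 3.441 VA  (d) PF = 0.1802 (leading)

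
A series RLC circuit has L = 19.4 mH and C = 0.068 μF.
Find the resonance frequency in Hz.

Step 1 — Resonance condition Im(Z)=0 gives ω₀ = 1/√(LC).
Step 2 — ω₀ = 1/√(0.0194·6.8e-08) = 2.753e+04 rad/s.
Step 3 — f₀ = ω₀/(2π) = 4382 Hz.

f₀ = 4382 Hz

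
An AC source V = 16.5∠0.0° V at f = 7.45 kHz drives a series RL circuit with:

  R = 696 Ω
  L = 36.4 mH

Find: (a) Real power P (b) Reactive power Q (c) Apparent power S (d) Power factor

Step 1 — Angular frequency: ω = 2π·f = 2π·7450 = 4.681e+04 rad/s.
Step 2 — Component impedances:
  R: Z = R = 696 Ω
  L: Z = jωL = j·4.681e+04·0.0364 = 0 + j1704 Ω
Step 3 — Series combination: Z_total = R + L = 696 + j1704 Ω = 1841∠67.8° Ω.
Step 4 — Source phasor: V = 16.5∠0.0° V = 16.5 V.
Step 5 — Current: I = V / Z = 0.00339 - j0.008299 A = 0.008965∠-67.8° A.
Step 6 — Complex power: S = V·I* = 0.05594 + j0.1369 VA.
Step 7 — Real power: P = Re(S) = 0.05594 W.
Step 8 — Reactive power: Q = Im(S) = 0.1369 VAR.
Step 9 — Apparent power: |S| = 0.1479 VA.
Step 10 — Power factor: PF = P/|S| = 0.3781 (lagging).

(a) P = 0.05594 W  (b) Q = 0.1369 VAR  (c) S = 0.1479 VA  (d) PF = 0.3781 (lagging)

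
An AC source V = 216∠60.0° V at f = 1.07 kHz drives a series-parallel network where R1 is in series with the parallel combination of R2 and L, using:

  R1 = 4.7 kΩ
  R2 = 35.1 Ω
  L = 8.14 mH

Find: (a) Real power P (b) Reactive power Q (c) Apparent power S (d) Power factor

Step 1 — Angular frequency: ω = 2π·f = 2π·1070 = 6723 rad/s.
Step 2 — Component impedances:
  R1: Z = R = 4700 Ω
  R2: Z = R = 35.1 Ω
  L: Z = jωL = j·6723·0.00814 = 0 + j54.73 Ω
Step 3 — Parallel branch: R2 || L = 1/(1/R2 + 1/L) = 24.87 + j15.95 Ω.
Step 4 — Series with R1: Z_total = R1 + (R2 || L) = 4725 + j15.95 Ω = 4725∠0.2° Ω.
Step 5 — Source phasor: V = 216∠60.0° V = 108 + j187.1 V.
Step 6 — Current: I = V / Z = 0.02299 + j0.03951 A = 0.04572∠59.8° A.
Step 7 — Complex power: S = V·I* = 9.874 + j0.03334 VA.
Step 8 — Real power: P = Re(S) = 9.874 W.
Step 9 — Reactive power: Q = Im(S) = 0.03334 VAR.
Step 10 — Apparent power: |S| = 9.875 VA.
Step 11 — Power factor: PF = P/|S| = 1 (lagging).

(a) P = 9.874 W  (b) Q = 0.03334 VAR  (c) S = 9.875 VA  (d) PF = 1 (lagging)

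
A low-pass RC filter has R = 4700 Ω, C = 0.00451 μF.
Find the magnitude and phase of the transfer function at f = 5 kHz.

Step 1 — Angular frequency: ω = 2π·5000 = 3.142e+04 rad/s.
Step 2 — Transfer function: H(jω) = 1/(1 + jωRC).
Step 3 — Denominator: 1 + jωRC = 1 + j·3.142e+04·4700·4.51e-09 = 1 + j0.6659.
Step 4 — H = 0.6928 - j0.4613.
Step 5 — Magnitude: |H| = 0.8323 (-1.6 dB); phase: φ = -33.7°.

|H| = 0.8323 (-1.6 dB), φ = -33.7°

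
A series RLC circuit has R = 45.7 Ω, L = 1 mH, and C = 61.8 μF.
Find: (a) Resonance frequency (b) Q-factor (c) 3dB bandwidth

Step 1 — Resonance: ω₀ = 1/√(LC) = 1/√(0.001·6.18e-05) = 4023 rad/s.
Step 2 — f₀ = ω₀/(2π) = 640.2 Hz.
Step 3 — Series Q: Q = ω₀L/R = 4023·0.001/45.7 = 0.08802.
Step 4 — Bandwidth: Δω = ω₀/Q = 4.57e+04 rad/s; BW = Δω/(2π) = 7273 Hz.

(a) f₀ = 640.2 Hz  (b) Q = 0.08802  (c) BW = 7273 Hz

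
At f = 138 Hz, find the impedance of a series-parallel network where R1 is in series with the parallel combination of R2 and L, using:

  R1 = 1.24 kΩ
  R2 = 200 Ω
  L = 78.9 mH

Step 1 — Angular frequency: ω = 2π·f = 2π·138 = 867.1 rad/s.
Step 2 — Component impedances:
  R1: Z = R = 1240 Ω
  R2: Z = R = 200 Ω
  L: Z = jωL = j·867.1·0.0789 = 0 + j68.41 Ω
Step 3 — Parallel branch: R2 || L = 1/(1/R2 + 1/L) = 20.95 + j61.25 Ω.
Step 4 — Series with R1: Z_total = R1 + (R2 || L) = 1261 + j61.25 Ω = 1262∠2.8° Ω.

Z = 1261 + j61.25 Ω = 1262∠2.8° Ω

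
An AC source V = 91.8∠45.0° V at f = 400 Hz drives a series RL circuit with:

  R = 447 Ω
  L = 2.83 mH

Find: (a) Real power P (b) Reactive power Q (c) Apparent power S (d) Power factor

Step 1 — Angular frequency: ω = 2π·f = 2π·400 = 2513 rad/s.
Step 2 — Component impedances:
  R: Z = R = 447 Ω
  L: Z = jωL = j·2513·0.00283 = 0 + j7.113 Ω
Step 3 — Series combination: Z_total = R + L = 447 + j7.113 Ω = 447.1∠0.9° Ω.
Step 4 — Source phasor: V = 91.8∠45.0° V = 64.91 + j64.91 V.
Step 5 — Current: I = V / Z = 0.1475 + j0.1429 A = 0.2053∠44.1° A.
Step 6 — Complex power: S = V·I* = 18.85 + j0.2999 VA.
Step 7 — Real power: P = Re(S) = 18.85 W.
Step 8 — Reactive power: Q = Im(S) = 0.2999 VAR.
Step 9 — Apparent power: |S| = 18.85 VA.
Step 10 — Power factor: PF = P/|S| = 0.9999 (lagging).

(a) P = 18.85 W  (b) Q = 0.2999 VAR  (c) S = 18.85 VA  (d) PF = 0.9999 (lagging)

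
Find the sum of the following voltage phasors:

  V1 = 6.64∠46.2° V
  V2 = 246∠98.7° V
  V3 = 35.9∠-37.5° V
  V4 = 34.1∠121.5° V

Step 1 — Convert each phasor to rectangular form:
  V1 = 6.64·(cos(46.2°) + j·sin(46.2°)) = 4.596 + j4.792 V
  V2 = 246·(cos(98.7°) + j·sin(98.7°)) = -37.21 + j243.2 V
  V3 = 35.9·(cos(-37.5°) + j·sin(-37.5°)) = 28.48 - j21.85 V
  V4 = 34.1·(cos(121.5°) + j·sin(121.5°)) = -17.82 + j29.08 V
Step 2 — Sum components: V_total = -21.95 + j255.2 V.
Step 3 — Convert to polar: |V_total| = 256.1 V, ∠V_total = 94.9°.

V_total = 256.1∠94.9° V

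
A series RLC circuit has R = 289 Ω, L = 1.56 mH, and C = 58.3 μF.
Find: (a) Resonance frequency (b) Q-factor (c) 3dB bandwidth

Step 1 — Resonance: ω₀ = 1/√(LC) = 1/√(0.00156·5.83e-05) = 3316 rad/s.
Step 2 — f₀ = ω₀/(2π) = 527.7 Hz.
Step 3 — Series Q: Q = ω₀L/R = 3316·0.00156/289 = 0.0179.
Step 4 — Bandwidth: Δω = ω₀/Q = 1.853e+05 rad/s; BW = Δω/(2π) = 2.948e+04 Hz.

(a) f₀ = 527.7 Hz  (b) Q = 0.0179  (c) BW = 2.948e+04 Hz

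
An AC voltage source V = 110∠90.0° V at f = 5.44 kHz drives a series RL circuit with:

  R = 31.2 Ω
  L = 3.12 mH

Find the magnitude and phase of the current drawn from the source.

Step 1 — Angular frequency: ω = 2π·f = 2π·5440 = 3.418e+04 rad/s.
Step 2 — Component impedances:
  R: Z = R = 31.2 Ω
  L: Z = jωL = j·3.418e+04·0.00312 = 0 + j106.6 Ω
Step 3 — Series combination: Z_total = R + L = 31.2 + j106.6 Ω = 111.1∠73.7° Ω.
Step 4 — Source phasor: V = 110∠90.0° V = 0 + j110 V.
Step 5 — Ohm's law: I = V / Z_total = (0 + j110) / (31.2 + j106.6) = 0.9501 + j0.278 A.
Step 6 — Convert to polar: |I| = 0.99 A, ∠I = 16.3°.

I = 0.99∠16.3° A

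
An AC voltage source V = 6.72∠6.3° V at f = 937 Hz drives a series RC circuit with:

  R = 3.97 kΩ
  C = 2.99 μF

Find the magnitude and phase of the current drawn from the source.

Step 1 — Angular frequency: ω = 2π·f = 2π·937 = 5887 rad/s.
Step 2 — Component impedances:
  R: Z = R = 3970 Ω
  C: Z = 1/(jωC) = -j/(ω·C) = 0 - j56.81 Ω
Step 3 — Series combination: Z_total = R + C = 3970 - j56.81 Ω = 3970∠-0.8° Ω.
Step 4 — Source phasor: V = 6.72∠6.3° V = 6.679 + j0.7374 V.
Step 5 — Ohm's law: I = V / Z_total = (6.679 + j0.7374) / (3970 - j56.81) = 0.001679 + j0.0002098 A.
Step 6 — Convert to polar: |I| = 0.001693 A, ∠I = 7.1°.

I = 0.001693∠7.1° A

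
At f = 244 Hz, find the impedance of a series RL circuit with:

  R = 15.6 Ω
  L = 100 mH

Step 1 — Angular frequency: ω = 2π·f = 2π·244 = 1533 rad/s.
Step 2 — Component impedances:
  R: Z = R = 15.6 Ω
  L: Z = jωL = j·1533·0.1 = 0 + j153.3 Ω
Step 3 — Series combination: Z_total = R + L = 15.6 + j153.3 Ω = 154.1∠84.2° Ω.

Z = 15.6 + j153.3 Ω = 154.1∠84.2° Ω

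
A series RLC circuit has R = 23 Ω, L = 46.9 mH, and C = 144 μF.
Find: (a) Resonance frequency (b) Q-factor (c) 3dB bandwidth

Step 1 — Resonance: ω₀ = 1/√(LC) = 1/√(0.0469·0.000144) = 384.8 rad/s.
Step 2 — f₀ = ω₀/(2π) = 61.24 Hz.
Step 3 — Series Q: Q = ω₀L/R = 384.8·0.0469/23 = 0.7847.
Step 4 — Bandwidth: Δω = ω₀/Q = 490.4 rad/s; BW = Δω/(2π) = 78.05 Hz.

(a) f₀ = 61.24 Hz  (b) Q = 0.7847  (c) BW = 78.05 Hz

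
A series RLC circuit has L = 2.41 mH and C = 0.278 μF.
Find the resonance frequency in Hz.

Step 1 — Resonance condition Im(Z)=0 gives ω₀ = 1/√(LC).
Step 2 — ω₀ = 1/√(0.00241·2.78e-07) = 3.863e+04 rad/s.
Step 3 — f₀ = ω₀/(2π) = 6149 Hz.

f₀ = 6149 Hz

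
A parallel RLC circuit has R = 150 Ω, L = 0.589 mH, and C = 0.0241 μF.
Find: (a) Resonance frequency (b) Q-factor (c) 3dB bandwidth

Step 1 — Resonance: ω₀ = 1/√(LC) = 1/√(0.000589·2.41e-08) = 2.654e+05 rad/s.
Step 2 — f₀ = ω₀/(2π) = 4.224e+04 Hz.
Step 3 — Parallel Q: Q = R/(ω₀L) = 150/(2.654e+05·0.000589) = 0.9595.
Step 4 — Bandwidth: Δω = ω₀/Q = 2.766e+05 rad/s; BW = Δω/(2π) = 4.403e+04 Hz.

(a) f₀ = 4.224e+04 Hz  (b) Q = 0.9595  (c) BW = 4.403e+04 Hz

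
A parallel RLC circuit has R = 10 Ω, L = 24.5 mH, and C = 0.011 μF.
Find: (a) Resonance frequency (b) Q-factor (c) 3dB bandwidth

Step 1 — Resonance: ω₀ = 1/√(LC) = 1/√(0.0245·1.1e-08) = 6.091e+04 rad/s.
Step 2 — f₀ = ω₀/(2π) = 9695 Hz.
Step 3 — Parallel Q: Q = R/(ω₀L) = 10/(6.091e+04·0.0245) = 0.006701.
Step 4 — Bandwidth: Δω = ω₀/Q = 9.091e+06 rad/s; BW = Δω/(2π) = 1.447e+06 Hz.

(a) f₀ = 9695 Hz  (b) Q = 0.006701  (c) BW = 1.447e+06 Hz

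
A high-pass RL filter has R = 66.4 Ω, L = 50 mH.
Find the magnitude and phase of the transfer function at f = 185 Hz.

Step 1 — Angular frequency: ω = 2π·185 = 1162 rad/s.
Step 2 — Transfer function: H(jω) = jωL/(R + jωL).
Step 3 — Numerator jωL = j·58.12; denominator R + jωL = 66.4 + j58.12.
Step 4 — H = 0.4338 + j0.4956.
Step 5 — Magnitude: |H| = 0.6586 (-3.6 dB); phase: φ = 48.8°.

|H| = 0.6586 (-3.6 dB), φ = 48.8°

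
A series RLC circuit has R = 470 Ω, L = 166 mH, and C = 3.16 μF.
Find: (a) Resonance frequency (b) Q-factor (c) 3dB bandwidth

Step 1 — Resonance: ω₀ = 1/√(LC) = 1/√(0.166·3.16e-06) = 1381 rad/s.
Step 2 — f₀ = ω₀/(2π) = 219.7 Hz.
Step 3 — Series Q: Q = ω₀L/R = 1381·0.166/470 = 0.4877.
Step 4 — Bandwidth: Δω = ω₀/Q = 2831 rad/s; BW = Δω/(2π) = 450.6 Hz.

(a) f₀ = 219.7 Hz  (b) Q = 0.4877  (c) BW = 450.6 Hz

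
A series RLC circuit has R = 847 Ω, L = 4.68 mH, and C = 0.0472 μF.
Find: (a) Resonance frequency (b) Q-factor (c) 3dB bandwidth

Step 1 — Resonance condition Im(Z)=0 gives ω₀ = 1/√(LC).
Step 2 — ω₀ = 1/√(0.00468·4.72e-08) = 6.728e+04 rad/s.
Step 3 — f₀ = ω₀/(2π) = 1.071e+04 Hz.
Step 4 — Series Q: Q = ω₀L/R = 6.728e+04·0.00468/847 = 0.3718.
Step 5 — 3dB bandwidth: Δω = ω₀/Q = 1.81e+05 rad/s; BW = Δω/(2π) = 2.88e+04 Hz.

(a) f₀ = 1.071e+04 Hz  (b) Q = 0.3718  (c) BW = 2.88e+04 Hz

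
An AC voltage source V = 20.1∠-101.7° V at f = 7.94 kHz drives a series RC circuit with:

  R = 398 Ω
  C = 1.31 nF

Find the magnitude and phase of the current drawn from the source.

Step 1 — Angular frequency: ω = 2π·f = 2π·7940 = 4.989e+04 rad/s.
Step 2 — Component impedances:
  R: Z = R = 398 Ω
  C: Z = 1/(jωC) = -j/(ω·C) = 0 - j1.53e+04 Ω
Step 3 — Series combination: Z_total = R + C = 398 - j1.53e+04 Ω = 1.531e+04∠-88.5° Ω.
Step 4 — Source phasor: V = 20.1∠-101.7° V = -4.076 - j19.68 V.
Step 5 — Ohm's law: I = V / Z_total = (-4.076 - j19.68) / (398 - j1.53e+04) = 0.001279 - j0.0002996 A.
Step 6 — Convert to polar: |I| = 0.001313 A, ∠I = -13.2°.

I = 0.001313∠-13.2° A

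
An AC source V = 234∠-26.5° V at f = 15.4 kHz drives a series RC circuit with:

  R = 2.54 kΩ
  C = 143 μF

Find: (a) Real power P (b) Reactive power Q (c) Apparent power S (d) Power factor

Step 1 — Angular frequency: ω = 2π·f = 2π·1.54e+04 = 9.676e+04 rad/s.
Step 2 — Component impedances:
  R: Z = R = 2540 Ω
  C: Z = 1/(jωC) = -j/(ω·C) = 0 - j0.07227 Ω
Step 3 — Series combination: Z_total = R + C = 2540 - j0.07227 Ω = 2540∠-0.0° Ω.
Step 4 — Source phasor: V = 234∠-26.5° V = 209.4 - j104.4 V.
Step 5 — Current: I = V / Z = 0.08245 - j0.0411 A = 0.09213∠-26.5° A.
Step 6 — Complex power: S = V·I* = 21.56 - j0.0006134 VA.
Step 7 — Real power: P = Re(S) = 21.56 W.
Step 8 — Reactive power: Q = Im(S) = -0.0006134 VAR.
Step 9 — Apparent power: |S| = 21.56 VA.
Step 10 — Power factor: PF = P/|S| = 1 (leading).

(a) P = 21.56 W  (b) Q = -0.0006134 VAR  (c) S = 21.56 VA  (d) PF = 1 (leading)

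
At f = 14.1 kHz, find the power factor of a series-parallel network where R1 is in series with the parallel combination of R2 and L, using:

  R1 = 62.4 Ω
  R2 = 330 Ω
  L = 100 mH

Step 1 — Angular frequency: ω = 2π·f = 2π·1.41e+04 = 8.859e+04 rad/s.
Step 2 — Component impedances:
  R1: Z = R = 62.4 Ω
  R2: Z = R = 330 Ω
  L: Z = jωL = j·8.859e+04·0.1 = 0 + j8859 Ω
Step 3 — Parallel branch: R2 || L = 1/(1/R2 + 1/L) = 329.5 + j12.28 Ω.
Step 4 — Series with R1: Z_total = R1 + (R2 || L) = 391.9 + j12.28 Ω = 392.1∠1.8° Ω.
Step 5 — Power factor: PF = cos(φ) = Re(Z)/|Z| = 391.9/392.1 = 0.9995.
Step 6 — Type: Im(Z) = 12.28 ⇒ lagging (phase φ = 1.8°).

PF = 0.9995 (lagging, φ = 1.8°)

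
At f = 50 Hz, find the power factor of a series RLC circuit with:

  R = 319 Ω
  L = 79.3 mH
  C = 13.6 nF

Step 1 — Angular frequency: ω = 2π·f = 2π·50 = 314.2 rad/s.
Step 2 — Component impedances:
  R: Z = R = 319 Ω
  L: Z = jωL = j·314.2·0.0793 = 0 + j24.91 Ω
  C: Z = 1/(jωC) = -j/(ω·C) = 0 - j2.341e+05 Ω
Step 3 — Series combination: Z_total = R + L + C = 319 - j2.34e+05 Ω = 2.34e+05∠-89.9° Ω.
Step 4 — Power factor: PF = cos(φ) = Re(Z)/|Z| = 319/2.34e+05 = 0.001363.
Step 5 — Type: Im(Z) = -2.34e+05 ⇒ leading (phase φ = -89.9°).

PF = 0.001363 (leading, φ = -89.9°)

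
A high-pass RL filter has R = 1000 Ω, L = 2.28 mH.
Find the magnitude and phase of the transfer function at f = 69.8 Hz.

Step 1 — Angular frequency: ω = 2π·69.8 = 438.6 rad/s.
Step 2 — Transfer function: H(jω) = jωL/(R + jωL).
Step 3 — Numerator jωL = j·0.9999; denominator R + jωL = 1000 + j0.9999.
Step 4 — H = 9.999e-07 + j0.0009999.
Step 5 — Magnitude: |H| = 0.0009999 (-60.0 dB); phase: φ = 89.9°.

|H| = 0.0009999 (-60.0 dB), φ = 89.9°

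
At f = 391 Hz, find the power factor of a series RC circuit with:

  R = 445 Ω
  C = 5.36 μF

Step 1 — Angular frequency: ω = 2π·f = 2π·391 = 2457 rad/s.
Step 2 — Component impedances:
  R: Z = R = 445 Ω
  C: Z = 1/(jωC) = -j/(ω·C) = 0 - j75.94 Ω
Step 3 — Series combination: Z_total = R + C = 445 - j75.94 Ω = 451.4∠-9.7° Ω.
Step 4 — Power factor: PF = cos(φ) = Re(Z)/|Z| = 445/451.433 = 0.9857.
Step 5 — Type: Im(Z) = -75.94 ⇒ leading (phase φ = -9.7°).

PF = 0.9857 (leading, φ = -9.7°)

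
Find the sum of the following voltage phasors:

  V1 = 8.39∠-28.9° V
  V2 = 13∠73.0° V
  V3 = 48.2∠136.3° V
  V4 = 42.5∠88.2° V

Step 1 — Convert each phasor to rectangular form:
  V1 = 8.39·(cos(-28.9°) + j·sin(-28.9°)) = 7.345 - j4.055 V
  V2 = 13·(cos(73.0°) + j·sin(73.0°)) = 3.801 + j12.43 V
  V3 = 48.2·(cos(136.3°) + j·sin(136.3°)) = -34.85 + j33.3 V
  V4 = 42.5·(cos(88.2°) + j·sin(88.2°)) = 1.335 + j42.48 V
Step 2 — Sum components: V_total = -22.37 + j84.16 V.
Step 3 — Convert to polar: |V_total| = 87.08 V, ∠V_total = 104.9°.

V_total = 87.08∠104.9° V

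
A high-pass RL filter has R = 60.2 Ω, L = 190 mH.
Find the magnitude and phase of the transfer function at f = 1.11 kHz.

Step 1 — Angular frequency: ω = 2π·1110 = 6974 rad/s.
Step 2 — Transfer function: H(jω) = jωL/(R + jωL).
Step 3 — Numerator jωL = j·1325; denominator R + jωL = 60.2 + j1325.
Step 4 — H = 0.9979 + j0.04534.
Step 5 — Magnitude: |H| = 0.999 (-0.0 dB); phase: φ = 2.6°.

|H| = 0.999 (-0.0 dB), φ = 2.6°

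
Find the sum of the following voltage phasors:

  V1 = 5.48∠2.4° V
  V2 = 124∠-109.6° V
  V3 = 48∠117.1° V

Step 1 — Convert each phasor to rectangular form:
  V1 = 5.48·(cos(2.4°) + j·sin(2.4°)) = 5.475 + j0.2295 V
  V2 = 124·(cos(-109.6°) + j·sin(-109.6°)) = -41.6 - j116.8 V
  V3 = 48·(cos(117.1°) + j·sin(117.1°)) = -21.87 + j42.73 V
Step 2 — Sum components: V_total = -57.99 - j73.86 V.
Step 3 — Convert to polar: |V_total| = 93.9 V, ∠V_total = -128.1°.

V_total = 93.9∠-128.1° V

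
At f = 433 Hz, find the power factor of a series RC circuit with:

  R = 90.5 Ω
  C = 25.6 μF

Step 1 — Angular frequency: ω = 2π·f = 2π·433 = 2721 rad/s.
Step 2 — Component impedances:
  R: Z = R = 90.5 Ω
  C: Z = 1/(jωC) = -j/(ω·C) = 0 - j14.36 Ω
Step 3 — Series combination: Z_total = R + C = 90.5 - j14.36 Ω = 91.63∠-9.0° Ω.
Step 4 — Power factor: PF = cos(φ) = Re(Z)/|Z| = 90.5/91.632 = 0.9876.
Step 5 — Type: Im(Z) = -14.36 ⇒ leading (phase φ = -9.0°).

PF = 0.9876 (leading, φ = -9.0°)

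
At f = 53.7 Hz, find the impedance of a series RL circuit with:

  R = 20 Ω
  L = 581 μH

Step 1 — Angular frequency: ω = 2π·f = 2π·53.7 = 337.4 rad/s.
Step 2 — Component impedances:
  R: Z = R = 20 Ω
  L: Z = jωL = j·337.4·0.000581 = 0 + j0.196 Ω
Step 3 — Series combination: Z_total = R + L = 20 + j0.196 Ω = 20∠0.6° Ω.

Z = 20 + j0.196 Ω = 20∠0.6° Ω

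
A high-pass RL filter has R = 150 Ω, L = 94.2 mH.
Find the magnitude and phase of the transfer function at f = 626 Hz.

Step 1 — Angular frequency: ω = 2π·626 = 3933 rad/s.
Step 2 — Transfer function: H(jω) = jωL/(R + jωL).
Step 3 — Numerator jωL = j·370.5; denominator R + jωL = 150 + j370.5.
Step 4 — H = 0.8592 + j0.3478.
Step 5 — Magnitude: |H| = 0.9269 (-0.7 dB); phase: φ = 22.0°.

|H| = 0.9269 (-0.7 dB), φ = 22.0°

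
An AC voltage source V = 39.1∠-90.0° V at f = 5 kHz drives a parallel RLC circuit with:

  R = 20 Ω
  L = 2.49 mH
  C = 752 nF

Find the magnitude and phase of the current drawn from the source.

Step 1 — Angular frequency: ω = 2π·f = 2π·5000 = 3.142e+04 rad/s.
Step 2 — Component impedances:
  R: Z = R = 20 Ω
  L: Z = jωL = j·3.142e+04·0.00249 = 0 + j78.23 Ω
  C: Z = 1/(jωC) = -j/(ω·C) = 0 - j42.33 Ω
Step 3 — Parallel combination: 1/Z_total = 1/R + 1/L + 1/C; Z_total = 19.1 - j4.142 Ω = 19.55∠-12.2° Ω.
Step 4 — Source phasor: V = 39.1∠-90.0° V = 0 - j39.1 V.
Step 5 — Ohm's law: I = V / Z_total = (0 - j39.1) / (19.1 - j4.142) = 0.4239 - j1.955 A.
Step 6 — Convert to polar: |I| = 2 A, ∠I = -77.8°.

I = 2∠-77.8° A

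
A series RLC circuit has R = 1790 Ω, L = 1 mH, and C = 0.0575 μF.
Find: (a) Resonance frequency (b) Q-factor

Step 1 — Resonance condition Im(Z)=0 gives ω₀ = 1/√(LC).
Step 2 — ω₀ = 1/√(0.001·5.75e-08) = 1.319e+05 rad/s.
Step 3 — f₀ = ω₀/(2π) = 2.099e+04 Hz.
Step 4 — Series Q: Q = ω₀L/R = 1.319e+05·0.001/1790 = 0.07367.

(a) f₀ = 2.099e+04 Hz  (b) Q = 0.07367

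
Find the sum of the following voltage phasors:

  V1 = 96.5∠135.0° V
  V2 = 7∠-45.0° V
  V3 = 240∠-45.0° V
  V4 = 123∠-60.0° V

Step 1 — Convert each phasor to rectangular form:
  V1 = 96.5·(cos(135.0°) + j·sin(135.0°)) = -68.24 + j68.24 V
  V2 = 7·(cos(-45.0°) + j·sin(-45.0°)) = 4.95 - j4.95 V
  V3 = 240·(cos(-45.0°) + j·sin(-45.0°)) = 169.7 - j169.7 V
  V4 = 123·(cos(-60.0°) + j·sin(-60.0°)) = 61.5 - j106.5 V
Step 2 — Sum components: V_total = 167.9 - j212.9 V.
Step 3 — Convert to polar: |V_total| = 271.2 V, ∠V_total = -51.7°.

V_total = 271.2∠-51.7° V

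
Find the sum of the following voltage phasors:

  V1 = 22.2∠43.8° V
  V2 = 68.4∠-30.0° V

Step 1 — Convert each phasor to rectangular form:
  V1 = 22.2·(cos(43.8°) + j·sin(43.8°)) = 16.02 + j15.37 V
  V2 = 68.4·(cos(-30.0°) + j·sin(-30.0°)) = 59.24 - j34.2 V
Step 2 — Sum components: V_total = 75.26 - j18.83 V.
Step 3 — Convert to polar: |V_total| = 77.58 V, ∠V_total = -14.1°.

V_total = 77.58∠-14.1° V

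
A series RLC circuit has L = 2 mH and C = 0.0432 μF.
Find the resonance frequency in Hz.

Step 1 — Resonance condition Im(Z)=0 gives ω₀ = 1/√(LC).
Step 2 — ω₀ = 1/√(0.002·4.32e-08) = 1.076e+05 rad/s.
Step 3 — f₀ = ω₀/(2π) = 1.712e+04 Hz.

f₀ = 1.712e+04 Hz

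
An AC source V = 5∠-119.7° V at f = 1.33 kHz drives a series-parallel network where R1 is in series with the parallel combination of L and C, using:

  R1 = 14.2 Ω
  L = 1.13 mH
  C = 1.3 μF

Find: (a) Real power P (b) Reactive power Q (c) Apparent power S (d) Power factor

Step 1 — Angular frequency: ω = 2π·f = 2π·1330 = 8357 rad/s.
Step 2 — Component impedances:
  R1: Z = R = 14.2 Ω
  L: Z = jωL = j·8357·0.00113 = 0 + j9.443 Ω
  C: Z = 1/(jωC) = -j/(ω·C) = 0 - j92.05 Ω
Step 3 — Parallel branch: L || C = 1/(1/L + 1/C) = 0 + j10.52 Ω.
Step 4 — Series with R1: Z_total = R1 + (L || C) = 14.2 + j10.52 Ω = 17.67∠36.5° Ω.
Step 5 — Source phasor: V = 5∠-119.7° V = -2.477 - j4.343 V.
Step 6 — Current: I = V / Z = -0.2589 - j0.114 A = 0.2829∠-156.2° A.
Step 7 — Complex power: S = V·I* = 1.137 + j0.8422 VA.
Step 8 — Real power: P = Re(S) = 1.137 W.
Step 9 — Reactive power: Q = Im(S) = 0.8422 VAR.
Step 10 — Apparent power: |S| = 1.415 VA.
Step 11 — Power factor: PF = P/|S| = 0.8035 (lagging).

(a) P = 1.137 W  (b) Q = 0.8422 VAR  (c) S = 1.415 VA  (d) PF = 0.8035 (lagging)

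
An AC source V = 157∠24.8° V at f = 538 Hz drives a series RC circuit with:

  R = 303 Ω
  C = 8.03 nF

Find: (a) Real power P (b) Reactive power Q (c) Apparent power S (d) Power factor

Step 1 — Angular frequency: ω = 2π·f = 2π·538 = 3380 rad/s.
Step 2 — Component impedances:
  R: Z = R = 303 Ω
  C: Z = 1/(jωC) = -j/(ω·C) = 0 - j3.684e+04 Ω
Step 3 — Series combination: Z_total = R + C = 303 - j3.684e+04 Ω = 3.684e+04∠-89.5° Ω.
Step 4 — Source phasor: V = 157∠24.8° V = 142.5 + j65.85 V.
Step 5 — Current: I = V / Z = -0.001756 + j0.003883 A = 0.004262∠114.3° A.
Step 6 — Complex power: S = V·I* = 0.005503 - j0.669 VA.
Step 7 — Real power: P = Re(S) = 0.005503 W.
Step 8 — Reactive power: Q = Im(S) = -0.669 VAR.
Step 9 — Apparent power: |S| = 0.6691 VA.
Step 10 — Power factor: PF = P/|S| = 0.008224 (leading).

(a) P = 0.005503 W  (b) Q = -0.669 VAR  (c) S = 0.6691 VA  (d) PF = 0.008224 (leading)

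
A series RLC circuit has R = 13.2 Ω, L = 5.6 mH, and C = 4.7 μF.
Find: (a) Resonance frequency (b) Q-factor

Step 1 — Resonance condition Im(Z)=0 gives ω₀ = 1/√(LC).
Step 2 — ω₀ = 1/√(0.0056·4.7e-06) = 6164 rad/s.
Step 3 — f₀ = ω₀/(2π) = 981 Hz.
Step 4 — Series Q: Q = ω₀L/R = 6164·0.0056/13.2 = 2.615.

(a) f₀ = 981 Hz  (b) Q = 2.615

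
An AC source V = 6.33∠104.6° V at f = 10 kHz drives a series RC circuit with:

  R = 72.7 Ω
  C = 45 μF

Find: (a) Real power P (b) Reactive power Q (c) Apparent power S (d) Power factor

Step 1 — Angular frequency: ω = 2π·f = 2π·1e+04 = 6.283e+04 rad/s.
Step 2 — Component impedances:
  R: Z = R = 72.7 Ω
  C: Z = 1/(jωC) = -j/(ω·C) = 0 - j0.3537 Ω
Step 3 — Series combination: Z_total = R + C = 72.7 - j0.3537 Ω = 72.7∠-0.3° Ω.
Step 4 — Source phasor: V = 6.33∠104.6° V = -1.596 + j6.126 V.
Step 5 — Current: I = V / Z = -0.02236 + j0.08415 A = 0.08707∠104.9° A.
Step 6 — Complex power: S = V·I* = 0.5511 - j0.002681 VA.
Step 7 — Real power: P = Re(S) = 0.5511 W.
Step 8 — Reactive power: Q = Im(S) = -0.002681 VAR.
Step 9 — Apparent power: |S| = 0.5511 VA.
Step 10 — Power factor: PF = P/|S| = 1 (leading).

(a) P = 0.5511 W  (b) Q = -0.002681 VAR  (c) S = 0.5511 VA  (d) PF = 1 (leading)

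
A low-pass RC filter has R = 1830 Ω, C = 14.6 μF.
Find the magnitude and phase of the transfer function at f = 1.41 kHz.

Step 1 — Angular frequency: ω = 2π·1410 = 8859 rad/s.
Step 2 — Transfer function: H(jω) = 1/(1 + jωRC).
Step 3 — Denominator: 1 + jωRC = 1 + j·8859·1830·1.46e-05 = 1 + j236.7.
Step 4 — H = 1.785e-05 - j0.004225.
Step 5 — Magnitude: |H| = 0.004225 (-47.5 dB); phase: φ = -89.8°.

|H| = 0.004225 (-47.5 dB), φ = -89.8°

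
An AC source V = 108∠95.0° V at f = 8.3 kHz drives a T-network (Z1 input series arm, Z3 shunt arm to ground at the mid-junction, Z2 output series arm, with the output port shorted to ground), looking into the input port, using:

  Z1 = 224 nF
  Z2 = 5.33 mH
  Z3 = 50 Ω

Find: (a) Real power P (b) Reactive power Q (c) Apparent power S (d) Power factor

Step 1 — Angular frequency: ω = 2π·f = 2π·8300 = 5.215e+04 rad/s.
Step 2 — Component impedances:
  Z1: Z = 1/(jωC) = -j/(ω·C) = 0 - j85.6 Ω
  Z2: Z = jωL = j·5.215e+04·0.00533 = 0 + j278 Ω
  Z3: Z = R = 50 Ω
Step 3 — With the output port shorted to ground, the output series arm Z2 runs from the junction to ground; the shunt arm Z3 also runs from the junction to ground. They appear in parallel: Z3 || Z2 = 48.43 + j8.712 Ω.
Step 4 — Series with input arm Z1: Z_in = Z1 + (Z3 || Z2) = 48.43 - j76.89 Ω = 90.87∠-57.8° Ω.
Step 5 — Source phasor: V = 108∠95.0° V = -9.413 + j107.6 V.
Step 6 — Current: I = V / Z = -1.057 + j0.5434 A = 1.188∠152.8° A.
Step 7 — Complex power: S = V·I* = 68.41 - j108.6 VA.
Step 8 — Real power: P = Re(S) = 68.41 W.
Step 9 — Reactive power: Q = Im(S) = -108.6 VAR.
Step 10 — Apparent power: |S| = 128.4 VA.
Step 11 — Power factor: PF = P/|S| = 0.533 (leading).

(a) P = 68.41 W  (b) Q = -108.6 VAR  (c) S = 128.4 VA  (d) PF = 0.533 (leading)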